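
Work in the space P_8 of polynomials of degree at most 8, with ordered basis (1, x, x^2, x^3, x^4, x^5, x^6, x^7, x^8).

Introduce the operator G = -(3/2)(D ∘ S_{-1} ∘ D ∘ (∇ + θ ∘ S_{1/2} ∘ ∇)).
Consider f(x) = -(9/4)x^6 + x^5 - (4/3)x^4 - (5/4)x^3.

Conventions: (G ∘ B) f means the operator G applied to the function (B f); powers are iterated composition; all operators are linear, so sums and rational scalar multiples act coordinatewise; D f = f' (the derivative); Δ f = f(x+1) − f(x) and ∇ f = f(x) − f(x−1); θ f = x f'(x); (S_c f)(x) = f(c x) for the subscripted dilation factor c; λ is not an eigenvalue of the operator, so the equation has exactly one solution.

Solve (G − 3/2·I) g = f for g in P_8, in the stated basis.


the result is g(x) = (3/2)x^6 - (2/3)x^5 + (8/9)x^4 - (4975/24)x^3 - (775/2)x^2 - (1991/6)x - 15753/8

write g with unknown coordinates in the stated basis and equate coefficients in (G − 3/2·I) g = f
solving from the highest basis element down gives g = (3/2)x^6 - (2/3)x^5 + (8/9)x^4 - (4975/24)x^3 - (775/2)x^2 - (1991/6)x - 15753/8
check: G g = -(4995/16)x^3 - (2325/4)x^2 - (1991/4)x - 47259/16
so G g − 3/2·g = -(9/4)x^6 + x^5 - (4/3)x^4 - (5/4)x^3 = f ✓


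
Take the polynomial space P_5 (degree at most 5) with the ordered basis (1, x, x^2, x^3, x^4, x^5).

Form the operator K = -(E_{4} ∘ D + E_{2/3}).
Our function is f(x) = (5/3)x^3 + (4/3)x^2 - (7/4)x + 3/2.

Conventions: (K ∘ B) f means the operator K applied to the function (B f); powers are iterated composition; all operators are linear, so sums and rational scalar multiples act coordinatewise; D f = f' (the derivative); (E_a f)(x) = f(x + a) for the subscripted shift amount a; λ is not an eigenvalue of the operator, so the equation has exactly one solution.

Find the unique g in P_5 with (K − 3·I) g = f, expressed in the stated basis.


write g with unknown coordinates in the stated basis and equate coefficients in (K − 3·I) g = f
solving from the highest basis element down gives g = -(5/12)x^3 + (3/16)x^2 + (841/288)x + 31553/10368
check: K g = (5/12)x^3 + (91/48)x^2 + (673/96)x + 36737/3456
so K g − 3·g = (5/3)x^3 + (4/3)x^2 - (7/4)x + 3/2 = f ✓

the image equals g(x) = -(5/12)x^3 + (3/16)x^2 + (841/288)x + 31553/10368


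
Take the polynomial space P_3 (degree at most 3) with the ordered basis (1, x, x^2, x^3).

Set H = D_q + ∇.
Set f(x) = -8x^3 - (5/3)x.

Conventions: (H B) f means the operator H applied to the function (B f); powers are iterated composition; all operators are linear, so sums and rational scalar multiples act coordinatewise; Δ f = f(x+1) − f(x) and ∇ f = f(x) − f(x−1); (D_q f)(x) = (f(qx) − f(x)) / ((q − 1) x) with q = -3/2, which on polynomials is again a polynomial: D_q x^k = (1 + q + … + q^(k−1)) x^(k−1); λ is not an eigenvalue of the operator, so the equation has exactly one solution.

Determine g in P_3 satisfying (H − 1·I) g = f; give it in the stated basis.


the result is g(x) = 8x^3 + 38x^2 + (104/3)x + 118/3

write g with unknown coordinates in the stated basis and equate coefficients in (H − 1·I) g = f
solving from the highest basis element down gives g = 8x^3 + 38x^2 + (104/3)x + 118/3
check: H g = 38x^2 + 33x + 118/3
so H g − 1·g = -8x^3 - (5/3)x = f ✓


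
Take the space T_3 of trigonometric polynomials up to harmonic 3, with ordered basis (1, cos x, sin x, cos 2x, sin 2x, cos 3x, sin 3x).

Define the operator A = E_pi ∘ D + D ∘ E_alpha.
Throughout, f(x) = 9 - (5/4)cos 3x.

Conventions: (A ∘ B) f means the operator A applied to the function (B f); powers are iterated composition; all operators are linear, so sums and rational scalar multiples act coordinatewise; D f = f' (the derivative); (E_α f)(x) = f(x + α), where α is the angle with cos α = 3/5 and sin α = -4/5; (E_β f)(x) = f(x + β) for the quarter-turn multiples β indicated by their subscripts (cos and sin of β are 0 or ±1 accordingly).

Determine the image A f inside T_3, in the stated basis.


the image equals g(x) = -(33/25)cos 3x - (363/50)sin 3x

D f = (15/4)sin 3x
E_pi D f = -(15/4)sin 3x
E_alpha f = 9 + (117/100)cos 3x - (11/25)sin 3x
D E_alpha f = -(33/25)cos 3x - (351/100)sin 3x
(E_pi ∘ D + D ∘ E_alpha) f = -(33/25)cos 3x - (363/50)sin 3x


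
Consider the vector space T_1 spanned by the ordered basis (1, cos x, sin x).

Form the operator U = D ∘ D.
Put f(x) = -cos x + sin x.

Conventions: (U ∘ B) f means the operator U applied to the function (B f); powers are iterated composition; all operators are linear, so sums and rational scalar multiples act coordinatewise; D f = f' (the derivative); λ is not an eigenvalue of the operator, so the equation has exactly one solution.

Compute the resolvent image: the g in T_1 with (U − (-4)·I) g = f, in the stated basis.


the image equals g(x) = -(1/3)cos x + (1/3)sin x

write g with unknown coordinates in the stated basis and equate coefficients in (U − (-4)·I) g = f
solving from the highest basis element down gives g = -(1/3)cos x + (1/3)sin x
check: U g = (1/3)cos x - (1/3)sin x
so U g − (-4)·g = -cos x + sin x = f ✓


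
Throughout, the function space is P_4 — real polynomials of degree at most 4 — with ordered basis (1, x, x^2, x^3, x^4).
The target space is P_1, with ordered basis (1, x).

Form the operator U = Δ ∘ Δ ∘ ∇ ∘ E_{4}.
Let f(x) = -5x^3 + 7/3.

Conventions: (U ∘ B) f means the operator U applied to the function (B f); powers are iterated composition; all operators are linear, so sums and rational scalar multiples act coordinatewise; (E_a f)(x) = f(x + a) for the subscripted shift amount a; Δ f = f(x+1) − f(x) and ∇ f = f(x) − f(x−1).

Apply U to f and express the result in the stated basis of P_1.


E_{4} f = -5x^3 - 60x^2 - 240x - 953/3
∇ E_{4} f = -15x^2 - 105x - 185
Δ ∇ E_{4} f = -30x - 120
Δ Δ ∇ E_{4} f = -30

the result is g(x) = -30


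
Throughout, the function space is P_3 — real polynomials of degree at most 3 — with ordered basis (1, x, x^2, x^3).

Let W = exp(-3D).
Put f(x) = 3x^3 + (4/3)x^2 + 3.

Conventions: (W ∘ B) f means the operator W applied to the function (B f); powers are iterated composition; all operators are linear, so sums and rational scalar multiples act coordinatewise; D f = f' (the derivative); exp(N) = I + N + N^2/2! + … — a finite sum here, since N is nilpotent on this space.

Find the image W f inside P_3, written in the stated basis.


order-1 term: -27x^2 - 8x
order-2 term: 81x + 12
order-3 term: -81
the series for exp(-3D) f terminates at order 3
exp(-3D) f = 3x^3 - (77/3)x^2 + 73x - 66

the image equals g(x) = 3x^3 - (77/3)x^2 + 73x - 66


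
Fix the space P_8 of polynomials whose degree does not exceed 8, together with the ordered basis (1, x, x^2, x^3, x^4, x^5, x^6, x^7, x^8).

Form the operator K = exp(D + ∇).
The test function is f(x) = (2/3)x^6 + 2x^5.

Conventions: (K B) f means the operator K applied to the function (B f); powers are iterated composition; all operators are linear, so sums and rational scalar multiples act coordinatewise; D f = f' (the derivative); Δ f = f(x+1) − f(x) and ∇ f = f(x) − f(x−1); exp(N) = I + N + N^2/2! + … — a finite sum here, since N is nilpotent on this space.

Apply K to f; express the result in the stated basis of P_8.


order-1 term: 8x^5 + 10x^4 - (20/3)x^3 + 10x^2 - 6x + 4/3
order-2 term: 40x^4 - 10x^2 + 30x - 46/3
order-3 term: (320/3)x^3 - 80x^2 + 40x + 10
order-4 term: 160x^2 - 160x + 200/3
order-5 term: 128x - 96
order-6 term: 128/3
the series for exp(D + ∇) f terminates at order 6
exp(D + ∇) f = (2/3)x^6 + 10x^5 + 50x^4 + 100x^3 + 80x^2 + 32x + 28/3

the image equals g(x) = (2/3)x^6 + 10x^5 + 50x^4 + 100x^3 + 80x^2 + 32x + 28/3


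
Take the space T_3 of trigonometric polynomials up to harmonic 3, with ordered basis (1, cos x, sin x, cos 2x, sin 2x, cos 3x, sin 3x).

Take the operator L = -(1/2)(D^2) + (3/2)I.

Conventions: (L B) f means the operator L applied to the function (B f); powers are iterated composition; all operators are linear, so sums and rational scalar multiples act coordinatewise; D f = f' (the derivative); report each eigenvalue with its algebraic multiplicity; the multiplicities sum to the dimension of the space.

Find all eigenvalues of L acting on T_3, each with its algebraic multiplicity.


λ = 3/2 (multiplicity 1), λ = 2 (multiplicity 2), λ = 7/2 (multiplicity 2), λ = 6 (multiplicity 2)

image of 1: 3/2
image of cos x: 2cos x
image of sin x: 2sin x
image of cos 2x: (7/2)cos 2x
image of sin 2x: (7/2)sin 2x
image of cos 3x: 6cos 3x
image of sin 3x: 6sin 3x
the matrix is diagonal; its diagonal is (3/2, 2, 2, 7/2, 7/2, 6, 6)
for a triangular matrix the eigenvalues are the diagonal entries, with algebraic multiplicity their repetition count


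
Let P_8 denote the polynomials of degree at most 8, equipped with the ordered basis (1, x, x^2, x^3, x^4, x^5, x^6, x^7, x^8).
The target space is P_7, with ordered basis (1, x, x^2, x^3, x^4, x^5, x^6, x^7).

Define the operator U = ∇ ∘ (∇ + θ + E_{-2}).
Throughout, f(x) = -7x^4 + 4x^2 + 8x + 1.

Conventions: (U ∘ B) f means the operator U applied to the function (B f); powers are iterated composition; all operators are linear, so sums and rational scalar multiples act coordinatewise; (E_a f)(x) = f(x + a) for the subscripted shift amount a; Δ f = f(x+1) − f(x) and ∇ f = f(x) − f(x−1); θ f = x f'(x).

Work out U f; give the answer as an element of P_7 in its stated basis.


∇ f = -28x^3 + 42x^2 - 20x + 11
θ f = -28x^4 + 8x^2 + 8x
E_{-2} f = -7x^4 + 56x^3 - 164x^2 + 216x - 111
(∇ + θ + E_{-2}) f = -35x^4 + 28x^3 - 114x^2 + 204x - 100
∇ (∇ + θ + E_{-2}) f = -140x^3 + 294x^2 - 452x + 381

g(x) = -140x^3 + 294x^2 - 452x + 381


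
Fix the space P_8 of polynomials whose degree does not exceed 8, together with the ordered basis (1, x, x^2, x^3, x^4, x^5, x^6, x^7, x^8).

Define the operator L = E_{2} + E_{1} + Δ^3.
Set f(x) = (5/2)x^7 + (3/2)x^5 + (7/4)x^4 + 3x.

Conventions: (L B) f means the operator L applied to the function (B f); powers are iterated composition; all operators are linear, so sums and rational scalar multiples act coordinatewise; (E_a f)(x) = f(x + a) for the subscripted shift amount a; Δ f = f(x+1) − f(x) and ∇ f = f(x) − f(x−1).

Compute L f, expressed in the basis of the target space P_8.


the result is g(x) = 5x^7 + (105/2)x^6 + (531/2)x^5 + (2677/2)x^4 + (9467/2)x^3 + 9885x^2 + 11096x + 20855/4

E_{2} f = (5/2)x^7 + 35x^6 + (423/2)x^5 + (2867/4)x^4 + 1474x^3 + 1842x^2 + 1299x + 402
E_{1} f = (5/2)x^7 + (35/2)x^6 + 54x^5 + (387/4)x^4 + (219/2)x^3 + 78x^2 + 35x + 35/4
Δ f = (35/2)x^6 + (105/2)x^5 + 95x^4 + (219/2)x^3 + 78x^2 + 32x + 35/4
Δ Δ f = 105x^5 + 525x^4 + 1255x^3 + 1686x^2 + 1232x + 769/2
Δ Δ Δ f = 525x^4 + 3150x^3 + 7965x^2 + 9762x + 4803
(E_{2} + E_{1} + Δ^3) f = 5x^7 + (105/2)x^6 + (531/2)x^5 + (2677/2)x^4 + (9467/2)x^3 + 9885x^2 + 11096x + 20855/4


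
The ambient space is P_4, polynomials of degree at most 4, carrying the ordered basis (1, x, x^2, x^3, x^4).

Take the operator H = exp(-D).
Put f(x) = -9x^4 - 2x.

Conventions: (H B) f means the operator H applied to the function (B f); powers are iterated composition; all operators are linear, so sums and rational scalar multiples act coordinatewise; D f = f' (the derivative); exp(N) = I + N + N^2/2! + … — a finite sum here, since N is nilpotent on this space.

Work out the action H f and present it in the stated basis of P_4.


the image equals g(x) = -9x^4 + 36x^3 - 54x^2 + 34x - 7

order-1 term: 36x^3 + 2
order-2 term: -54x^2
order-3 term: 36x
order-4 term: -9
the series for exp(-D) f terminates at order 4
exp(-D) f = -9x^4 + 36x^3 - 54x^2 + 34x - 7


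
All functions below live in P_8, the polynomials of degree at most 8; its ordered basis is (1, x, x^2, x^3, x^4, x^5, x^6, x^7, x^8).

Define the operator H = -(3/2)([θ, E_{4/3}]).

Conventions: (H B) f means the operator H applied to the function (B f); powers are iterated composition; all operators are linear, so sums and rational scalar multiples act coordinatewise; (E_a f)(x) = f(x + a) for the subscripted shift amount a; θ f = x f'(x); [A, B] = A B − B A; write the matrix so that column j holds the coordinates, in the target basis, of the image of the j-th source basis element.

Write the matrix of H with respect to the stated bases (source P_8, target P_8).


image of 1: 0
image of x: 2
image of x^2: 4x + 16/3
image of x^3: 6x^2 + 16x + 32/3
image of x^4: 8x^3 + 32x^2 + (128/3)x + 512/27
image of x^5: 10x^4 + (160/3)x^3 + (320/3)x^2 + (2560/27)x + 2560/81
image of x^6: 12x^5 + 80x^4 + (640/3)x^3 + (2560/9)x^2 + (5120/27)x + 4096/81
image of x^7: 14x^6 + 112x^5 + (1120/3)x^4 + (17920/27)x^3 + (17920/27)x^2 + (28672/81)x + 57344/729
image of x^8: 16x^7 + (448/3)x^6 + (1792/3)x^5 + (35840/27)x^4 + (143360/81)x^3 + (114688/81)x^2 + (458752/729)x + 262144/2187
each image's coordinates form column j of the matrix

the matrix is [[0, 2, 16/3, 32/3, 512/27, 2560/81, 4096/81, 57344/729, 262144/2187]; [0, 0, 4, 16, 128/3, 2560/27, 5120/27, 28672/81, 458752/729]; [0, 0, 0, 6, 32, 320/3, 2560/9, 17920/27, 114688/81]; [0, 0, 0, 0, 8, 160/3, 640/3, 17920/27, 143360/81]; [0, 0, 0, 0, 0, 10, 80, 1120/3, 35840/27]; [0, 0, 0, 0, 0, 0, 12, 112, 1792/3]; [0, 0, 0, 0, 0, 0, 0, 14, 448/3]; [0, 0, 0, 0, 0, 0, 0, 0, 16]; [0, 0, 0, 0, 0, 0, 0, 0, 0]] (rows listed top to bottom)


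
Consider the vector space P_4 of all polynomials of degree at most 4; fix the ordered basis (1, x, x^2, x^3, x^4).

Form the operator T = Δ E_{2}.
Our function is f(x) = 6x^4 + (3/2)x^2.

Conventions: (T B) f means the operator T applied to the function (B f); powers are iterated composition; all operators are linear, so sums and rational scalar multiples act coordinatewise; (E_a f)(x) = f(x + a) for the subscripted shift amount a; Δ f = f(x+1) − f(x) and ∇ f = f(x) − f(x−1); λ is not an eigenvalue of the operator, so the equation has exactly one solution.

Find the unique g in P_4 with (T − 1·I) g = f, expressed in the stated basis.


write g with unknown coordinates in the stated basis and equate coefficients in (T − 1·I) g = f
solving from the highest basis element down gives g = -6x^4 - 24x^3 - (507/2)x^2 - 1323x - 6873/2
check: T g = -24x^3 - 252x^2 - 1323x - 6873/2
so T g − 1·g = 6x^4 + (3/2)x^2 = f ✓

the result is g(x) = -6x^4 - 24x^3 - (507/2)x^2 - 1323x - 6873/2


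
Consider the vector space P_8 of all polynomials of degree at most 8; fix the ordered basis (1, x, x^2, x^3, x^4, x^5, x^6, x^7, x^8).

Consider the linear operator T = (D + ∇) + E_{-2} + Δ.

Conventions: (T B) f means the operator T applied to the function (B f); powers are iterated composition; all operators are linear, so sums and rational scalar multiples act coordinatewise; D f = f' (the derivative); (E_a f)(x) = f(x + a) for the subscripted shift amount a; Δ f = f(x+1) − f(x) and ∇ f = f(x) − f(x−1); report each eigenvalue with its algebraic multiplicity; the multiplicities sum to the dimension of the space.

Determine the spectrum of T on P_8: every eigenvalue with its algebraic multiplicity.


λ = 1 (multiplicity 9)

image of 1: 1
image of x: x + 1
image of x^2: x^2 + 2x + 4
image of x^3: x^3 + 3x^2 + 12x - 6
image of x^4: x^4 + 4x^3 + 24x^2 - 24x + 16
image of x^5: x^5 + 5x^4 + 40x^3 - 60x^2 + 80x - 30
image of x^6: x^6 + 6x^5 + 60x^4 - 120x^3 + 240x^2 - 180x + 64
image of x^7: x^7 + 7x^6 + 84x^5 - 210x^4 + 560x^3 - 630x^2 + 448x - 126
image of x^8: x^8 + 8x^7 + 112x^6 - 336x^5 + 1120x^4 - 1680x^3 + 1792x^2 - 1008x + 256
the matrix is upper triangular; its diagonal is (1, 1, 1, 1, 1, 1, 1, 1, 1)
for a triangular matrix the eigenvalues are the diagonal entries, with algebraic multiplicity their repetition count


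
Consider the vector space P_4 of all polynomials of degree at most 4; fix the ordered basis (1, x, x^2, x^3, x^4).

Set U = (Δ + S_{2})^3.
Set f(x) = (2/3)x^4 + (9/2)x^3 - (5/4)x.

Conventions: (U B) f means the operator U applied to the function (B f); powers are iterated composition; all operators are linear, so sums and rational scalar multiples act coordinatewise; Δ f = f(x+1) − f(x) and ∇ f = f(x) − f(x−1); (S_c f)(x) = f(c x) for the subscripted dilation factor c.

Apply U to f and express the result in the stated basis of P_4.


Δ f = (8/3)x^3 + (35/2)x^2 + (97/6)x + 47/12
S_{2} f = (32/3)x^4 + 36x^3 - (5/2)x
(Δ + S_{2}) f = (32/3)x^4 + (116/3)x^3 + (35/2)x^2 + (41/3)x + 47/12
Δ (Δ + S_{2}) f = (128/3)x^3 + 180x^2 + (581/3)x + 161/2
S_{2} (Δ + S_{2}) f = (512/3)x^4 + (928/3)x^3 + 70x^2 + (82/3)x + 47/12
(Δ + S_{2}) (Δ + S_{2}) f = (512/3)x^4 + 352x^3 + 250x^2 + 221x + 1013/12
Δ (Δ + S_{2}) (Δ + S_{2}) f = (2048/3)x^3 + 2080x^2 + (6716/3)x + 2981/3
S_{2} (Δ + S_{2}) (Δ + S_{2}) f = (8192/3)x^4 + 2816x^3 + 1000x^2 + 442x + 1013/12
(Δ + S_{2}) (Δ + S_{2}) (Δ + S_{2}) f = (8192/3)x^4 + (10496/3)x^3 + 3080x^2 + (8042/3)x + 12937/12

the result is g(x) = (8192/3)x^4 + (10496/3)x^3 + 3080x^2 + (8042/3)x + 12937/12


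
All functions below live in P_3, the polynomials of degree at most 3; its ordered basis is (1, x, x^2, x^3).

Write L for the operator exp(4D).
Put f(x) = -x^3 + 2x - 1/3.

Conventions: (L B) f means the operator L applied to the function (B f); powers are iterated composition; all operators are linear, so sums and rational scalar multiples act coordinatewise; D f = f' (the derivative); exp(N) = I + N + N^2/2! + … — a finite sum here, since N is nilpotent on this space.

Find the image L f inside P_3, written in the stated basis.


order-1 term: -12x^2 + 8
order-2 term: -48x
order-3 term: -64
the series for exp(4D) f terminates at order 3
exp(4D) f = -x^3 - 12x^2 - 46x - 169/3

the image equals g(x) = -x^3 - 12x^2 - 46x - 169/3


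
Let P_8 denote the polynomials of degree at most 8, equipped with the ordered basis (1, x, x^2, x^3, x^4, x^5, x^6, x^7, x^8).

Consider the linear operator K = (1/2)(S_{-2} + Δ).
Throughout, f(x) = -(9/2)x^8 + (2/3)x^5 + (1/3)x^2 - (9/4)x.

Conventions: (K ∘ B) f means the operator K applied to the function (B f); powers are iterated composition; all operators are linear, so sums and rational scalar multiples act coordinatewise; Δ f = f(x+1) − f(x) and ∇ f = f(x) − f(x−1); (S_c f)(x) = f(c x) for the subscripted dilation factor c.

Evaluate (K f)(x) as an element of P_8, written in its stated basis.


S_{-2} f = -1152x^8 - (64/3)x^5 + (4/3)x^2 + (9/2)x
Δ f = -36x^7 - 126x^6 - 252x^5 - (935/3)x^4 - (736/3)x^3 - (358/3)x^2 - 32x - 23/4
(S_{-2} + Δ) f = -1152x^8 - 36x^7 - 126x^6 - (820/3)x^5 - (935/3)x^4 - (736/3)x^3 - 118x^2 - (55/2)x - 23/4
((1/2)(S_{-2} + Δ)) f = -576x^8 - 18x^7 - 63x^6 - (410/3)x^5 - (935/6)x^4 - (368/3)x^3 - 59x^2 - (55/4)x - 23/8

g(x) = -576x^8 - 18x^7 - 63x^6 - (410/3)x^5 - (935/6)x^4 - (368/3)x^3 - 59x^2 - (55/4)x - 23/8


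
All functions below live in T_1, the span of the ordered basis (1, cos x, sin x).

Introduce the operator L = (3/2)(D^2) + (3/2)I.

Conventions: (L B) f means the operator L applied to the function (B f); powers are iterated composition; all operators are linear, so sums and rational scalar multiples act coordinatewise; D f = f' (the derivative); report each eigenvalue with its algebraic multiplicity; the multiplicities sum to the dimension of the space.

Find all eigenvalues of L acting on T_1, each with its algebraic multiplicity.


image of 1: 3/2
image of cos x: 0
image of sin x: 0
the matrix is diagonal; its diagonal is (3/2, 0, 0)
for a triangular matrix the eigenvalues are the diagonal entries, with algebraic multiplicity their repetition count

λ = 0 (multiplicity 2), λ = 3/2 (multiplicity 1)


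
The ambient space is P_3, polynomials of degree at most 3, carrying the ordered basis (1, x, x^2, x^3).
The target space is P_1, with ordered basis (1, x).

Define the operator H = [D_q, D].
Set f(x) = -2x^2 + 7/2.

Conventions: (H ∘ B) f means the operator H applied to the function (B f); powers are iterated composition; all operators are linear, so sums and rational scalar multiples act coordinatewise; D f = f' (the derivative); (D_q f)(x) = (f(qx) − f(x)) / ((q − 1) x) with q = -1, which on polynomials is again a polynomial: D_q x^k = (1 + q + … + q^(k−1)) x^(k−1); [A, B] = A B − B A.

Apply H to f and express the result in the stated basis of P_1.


the result is g(x) = -4

D f = -4x
D_q D f = -4
D_q f = 0
D D_q f = 0
[D_q, D] f = -4


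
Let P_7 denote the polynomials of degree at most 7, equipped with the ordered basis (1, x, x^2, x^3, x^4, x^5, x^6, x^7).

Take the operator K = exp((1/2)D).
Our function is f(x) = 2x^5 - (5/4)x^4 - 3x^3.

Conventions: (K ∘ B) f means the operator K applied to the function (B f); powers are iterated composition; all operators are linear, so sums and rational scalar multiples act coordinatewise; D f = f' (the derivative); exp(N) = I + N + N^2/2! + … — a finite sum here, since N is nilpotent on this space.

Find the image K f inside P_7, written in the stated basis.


the result is g(x) = 2x^5 + (15/4)x^4 - (1/2)x^3 - (31/8)x^2 - (9/4)x - 25/64

order-1 term: 5x^4 - (5/2)x^3 - (9/2)x^2
order-2 term: 5x^3 - (15/8)x^2 - (9/4)x
order-3 term: (5/2)x^2 - (5/8)x - 3/8
order-4 term: (5/8)x - 5/64
order-5 term: 1/16
the series for exp((1/2)D) f terminates at order 5
exp((1/2)D) f = 2x^5 + (15/4)x^4 - (1/2)x^3 - (31/8)x^2 - (9/4)x - 25/64


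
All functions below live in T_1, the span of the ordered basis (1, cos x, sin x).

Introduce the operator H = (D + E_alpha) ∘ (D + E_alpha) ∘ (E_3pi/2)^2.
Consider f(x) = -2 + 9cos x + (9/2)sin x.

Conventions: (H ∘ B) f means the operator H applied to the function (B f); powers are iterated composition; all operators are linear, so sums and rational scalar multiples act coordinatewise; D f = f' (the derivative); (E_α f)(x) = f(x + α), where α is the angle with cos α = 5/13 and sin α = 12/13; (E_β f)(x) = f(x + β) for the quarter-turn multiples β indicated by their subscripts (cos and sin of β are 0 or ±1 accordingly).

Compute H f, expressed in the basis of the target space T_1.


E_3pi/2 f = -2 - (9/2)cos x + 9sin x
E_3pi/2 E_3pi/2 f = -2 - 9cos x - (9/2)sin x
D (E_3pi/2)^2 f = -(9/2)cos x + 9sin x
E_alpha (E_3pi/2)^2 f = -2 - (99/13)cos x + (171/26)sin x
(D + E_alpha) (E_3pi/2)^2 f = -2 - (315/26)cos x + (405/26)sin x
D (D + E_alpha) (E_3pi/2)^2 f = (405/26)cos x + (315/26)sin x
E_alpha (D + E_alpha) (E_3pi/2)^2 f = -2 + (3285/338)cos x + (5805/338)sin x
(D + E_alpha) (D + E_alpha) (E_3pi/2)^2 f = -2 + (4275/169)cos x + (4950/169)sin x

g(x) = -2 + (4275/169)cos x + (4950/169)sin x


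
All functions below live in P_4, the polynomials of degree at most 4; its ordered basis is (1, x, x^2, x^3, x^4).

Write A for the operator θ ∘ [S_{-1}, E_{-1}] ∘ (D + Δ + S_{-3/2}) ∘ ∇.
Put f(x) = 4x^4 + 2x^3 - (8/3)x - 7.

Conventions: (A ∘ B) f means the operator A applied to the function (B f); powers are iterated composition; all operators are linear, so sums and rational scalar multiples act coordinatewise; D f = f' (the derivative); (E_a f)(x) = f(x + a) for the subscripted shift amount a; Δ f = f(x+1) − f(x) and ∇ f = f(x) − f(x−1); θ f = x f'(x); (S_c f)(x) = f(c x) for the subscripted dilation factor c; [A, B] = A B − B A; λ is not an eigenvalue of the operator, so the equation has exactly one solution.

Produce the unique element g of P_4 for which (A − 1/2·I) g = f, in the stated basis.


write g with unknown coordinates in the stated basis and equate coefficients in (A − 1/2·I) g = f
solving from the highest basis element down gives g = -8x^4 - 4x^3 - 2592x^2 - (2648/3)x + 14
check: A g = -1296x^2 - 444x
so A g − 1/2·g = 4x^4 + 2x^3 - (8/3)x - 7 = f ✓

the result is g(x) = -8x^4 - 4x^3 - 2592x^2 - (2648/3)x + 14


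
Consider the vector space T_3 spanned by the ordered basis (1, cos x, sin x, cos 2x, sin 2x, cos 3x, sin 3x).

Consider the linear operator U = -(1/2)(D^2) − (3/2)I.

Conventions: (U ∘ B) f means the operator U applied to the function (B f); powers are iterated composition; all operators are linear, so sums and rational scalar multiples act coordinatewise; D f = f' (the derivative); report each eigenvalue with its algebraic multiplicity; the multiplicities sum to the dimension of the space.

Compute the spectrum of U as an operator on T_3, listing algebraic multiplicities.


λ = -3/2 (multiplicity 1), λ = -1 (multiplicity 2), λ = 1/2 (multiplicity 2), λ = 3 (multiplicity 2)

image of 1: -3/2
image of cos x: -cos x
image of sin x: -sin x
image of cos 2x: (1/2)cos 2x
image of sin 2x: (1/2)sin 2x
image of cos 3x: 3cos 3x
image of sin 3x: 3sin 3x
the matrix is diagonal; its diagonal is (-3/2, -1, -1, 1/2, 1/2, 3, 3)
for a triangular matrix the eigenvalues are the diagonal entries, with algebraic multiplicity their repetition count


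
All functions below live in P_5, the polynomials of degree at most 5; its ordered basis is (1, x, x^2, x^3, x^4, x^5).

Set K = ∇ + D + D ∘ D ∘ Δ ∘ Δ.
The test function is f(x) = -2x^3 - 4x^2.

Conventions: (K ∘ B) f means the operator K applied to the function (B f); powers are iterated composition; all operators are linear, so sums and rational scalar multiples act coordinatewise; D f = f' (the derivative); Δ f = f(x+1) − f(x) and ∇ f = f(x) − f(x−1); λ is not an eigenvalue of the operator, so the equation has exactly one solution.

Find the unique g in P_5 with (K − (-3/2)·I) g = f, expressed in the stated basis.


the result is g(x) = -(4/3)x^3 + (8/3)x^2 - (88/9)x + 424/27

write g with unknown coordinates in the stated basis and equate coefficients in (K − (-3/2)·I) g = f
solving from the highest basis element down gives g = -(4/3)x^3 + (8/3)x^2 - (88/9)x + 424/27
check: K g = -8x^2 + (44/3)x - 212/9
so K g − (-3/2)·g = -2x^3 - 4x^2 = f ✓


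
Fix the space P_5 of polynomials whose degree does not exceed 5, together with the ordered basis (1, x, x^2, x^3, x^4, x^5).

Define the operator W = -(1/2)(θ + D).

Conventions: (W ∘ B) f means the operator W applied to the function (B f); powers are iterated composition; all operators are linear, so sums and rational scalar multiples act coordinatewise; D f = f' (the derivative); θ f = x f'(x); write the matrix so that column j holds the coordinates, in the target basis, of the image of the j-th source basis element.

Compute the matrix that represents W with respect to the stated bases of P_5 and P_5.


image of 1: 0
image of x: -(1/2)x - 1/2
image of x^2: -x^2 - x
image of x^3: -(3/2)x^3 - (3/2)x^2
image of x^4: -2x^4 - 2x^3
image of x^5: -(5/2)x^5 - (5/2)x^4
each image's coordinates form column j of the matrix

the matrix is [[0, -1/2, 0, 0, 0, 0]; [0, -1/2, -1, 0, 0, 0]; [0, 0, -1, -3/2, 0, 0]; [0, 0, 0, -3/2, -2, 0]; [0, 0, 0, 0, -2, -5/2]; [0, 0, 0, 0, 0, -5/2]] (rows listed top to bottom)


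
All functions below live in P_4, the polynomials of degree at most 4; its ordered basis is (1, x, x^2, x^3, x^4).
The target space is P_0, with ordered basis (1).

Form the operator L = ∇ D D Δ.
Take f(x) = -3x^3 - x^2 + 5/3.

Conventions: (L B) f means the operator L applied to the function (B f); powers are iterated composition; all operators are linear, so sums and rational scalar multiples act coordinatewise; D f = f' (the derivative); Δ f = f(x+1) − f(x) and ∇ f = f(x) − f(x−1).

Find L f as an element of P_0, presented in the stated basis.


Δ f = -9x^2 - 11x - 4
D Δ f = -18x - 11
D D Δ f = -18
∇ D D Δ f = 0

the image equals g(x) = 0


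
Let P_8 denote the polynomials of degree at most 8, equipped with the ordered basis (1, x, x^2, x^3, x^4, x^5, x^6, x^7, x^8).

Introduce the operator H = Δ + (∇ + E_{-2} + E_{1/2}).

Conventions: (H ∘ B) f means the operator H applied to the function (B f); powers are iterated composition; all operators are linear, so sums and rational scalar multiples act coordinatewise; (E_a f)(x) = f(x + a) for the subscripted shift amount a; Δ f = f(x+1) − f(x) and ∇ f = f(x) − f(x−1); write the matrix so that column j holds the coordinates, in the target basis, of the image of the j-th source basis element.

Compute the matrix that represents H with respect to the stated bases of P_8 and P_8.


image of 1: 2
image of x: 2x + 1/2
image of x^2: 2x^2 + x + 17/4
image of x^3: 2x^3 + (3/2)x^2 + (51/4)x - 47/8
image of x^4: 2x^4 + 2x^3 + (51/2)x^2 - (47/2)x + 257/16
image of x^5: 2x^5 + (5/2)x^4 + (85/2)x^3 - (235/4)x^2 + (1285/16)x - 959/32
image of x^6: 2x^6 + 3x^5 + (255/4)x^4 - (235/2)x^3 + (3855/16)x^2 - (2877/16)x + 4097/64
image of x^7: 2x^7 + (7/2)x^6 + (357/4)x^5 - (1645/8)x^4 + (8995/16)x^3 - (20139/32)x^2 + (28679/64)x - 16127/128
image of x^8: 2x^8 + 4x^7 + 119x^6 - 329x^5 + (8995/8)x^4 - (6713/4)x^3 + (28679/16)x^2 - (16127/16)x + 65537/256
each image's coordinates form column j of the matrix

the matrix is [[2, 1/2, 17/4, -47/8, 257/16, -959/32, 4097/64, -16127/128, 65537/256]; [0, 2, 1, 51/4, -47/2, 1285/16, -2877/16, 28679/64, -16127/16]; [0, 0, 2, 3/2, 51/2, -235/4, 3855/16, -20139/32, 28679/16]; [0, 0, 0, 2, 2, 85/2, -235/2, 8995/16, -6713/4]; [0, 0, 0, 0, 2, 5/2, 255/4, -1645/8, 8995/8]; [0, 0, 0, 0, 0, 2, 3, 357/4, -329]; [0, 0, 0, 0, 0, 0, 2, 7/2, 119]; [0, 0, 0, 0, 0, 0, 0, 2, 4]; [0, 0, 0, 0, 0, 0, 0, 0, 2]] (rows listed top to bottom)


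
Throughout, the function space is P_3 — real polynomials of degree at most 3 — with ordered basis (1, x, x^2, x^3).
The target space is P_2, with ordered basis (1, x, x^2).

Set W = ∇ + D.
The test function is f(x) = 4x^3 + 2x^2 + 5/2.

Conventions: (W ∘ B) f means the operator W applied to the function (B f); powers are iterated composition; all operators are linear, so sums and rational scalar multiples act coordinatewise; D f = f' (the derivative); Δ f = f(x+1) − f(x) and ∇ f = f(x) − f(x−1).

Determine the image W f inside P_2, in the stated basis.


g(x) = 24x^2 - 4x + 2

∇ f = 12x^2 - 8x + 2
D f = 12x^2 + 4x
(∇ + D) f = 24x^2 - 4x + 2


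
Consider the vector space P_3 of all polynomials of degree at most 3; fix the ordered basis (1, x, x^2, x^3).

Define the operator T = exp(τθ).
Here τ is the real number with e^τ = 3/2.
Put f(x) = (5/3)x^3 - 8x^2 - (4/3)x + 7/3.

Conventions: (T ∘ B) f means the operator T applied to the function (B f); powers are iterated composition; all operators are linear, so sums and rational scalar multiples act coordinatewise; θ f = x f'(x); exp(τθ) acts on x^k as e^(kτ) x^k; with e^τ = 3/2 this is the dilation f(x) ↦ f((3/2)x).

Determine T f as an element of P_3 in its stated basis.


exp(τθ) x^k = e^(kτ) x^k; with e^τ = 3/2 this sends x^k to (3/2)^k x^k
x ↦ 3/2 x
x^2 ↦ 9/4 x^2
x^3 ↦ 27/8 x^3
applying this coordinatewise to f: exp(τθ) f = (45/8)x^3 - 18x^2 - 2x + 7/3

g(x) = (45/8)x^3 - 18x^2 - 2x + 7/3


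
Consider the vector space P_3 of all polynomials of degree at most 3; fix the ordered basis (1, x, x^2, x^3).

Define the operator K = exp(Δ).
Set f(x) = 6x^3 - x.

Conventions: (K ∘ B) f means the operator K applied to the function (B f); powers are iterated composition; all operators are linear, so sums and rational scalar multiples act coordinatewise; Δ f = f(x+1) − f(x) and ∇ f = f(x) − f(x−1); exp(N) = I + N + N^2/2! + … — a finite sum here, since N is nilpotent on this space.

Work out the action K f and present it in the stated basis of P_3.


the image equals g(x) = 6x^3 + 18x^2 + 35x + 29

order-1 term: 18x^2 + 18x + 5
order-2 term: 18x + 18
order-3 term: 6
the series for exp(Δ) f terminates at order 3
exp(Δ) f = 6x^3 + 18x^2 + 35x + 29


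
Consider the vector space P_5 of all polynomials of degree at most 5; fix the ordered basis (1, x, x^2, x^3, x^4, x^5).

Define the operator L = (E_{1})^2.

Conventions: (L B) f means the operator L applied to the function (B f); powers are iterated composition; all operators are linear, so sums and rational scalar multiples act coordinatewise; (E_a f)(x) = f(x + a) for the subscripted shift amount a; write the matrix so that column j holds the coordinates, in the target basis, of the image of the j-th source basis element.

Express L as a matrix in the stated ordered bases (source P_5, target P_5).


image of 1: 1
image of x: x + 2
image of x^2: x^2 + 4x + 4
image of x^3: x^3 + 6x^2 + 12x + 8
image of x^4: x^4 + 8x^3 + 24x^2 + 32x + 16
image of x^5: x^5 + 10x^4 + 40x^3 + 80x^2 + 80x + 32
each image's coordinates form column j of the matrix

the matrix is [[1, 2, 4, 8, 16, 32]; [0, 1, 4, 12, 32, 80]; [0, 0, 1, 6, 24, 80]; [0, 0, 0, 1, 8, 40]; [0, 0, 0, 0, 1, 10]; [0, 0, 0, 0, 0, 1]] (rows listed top to bottom)


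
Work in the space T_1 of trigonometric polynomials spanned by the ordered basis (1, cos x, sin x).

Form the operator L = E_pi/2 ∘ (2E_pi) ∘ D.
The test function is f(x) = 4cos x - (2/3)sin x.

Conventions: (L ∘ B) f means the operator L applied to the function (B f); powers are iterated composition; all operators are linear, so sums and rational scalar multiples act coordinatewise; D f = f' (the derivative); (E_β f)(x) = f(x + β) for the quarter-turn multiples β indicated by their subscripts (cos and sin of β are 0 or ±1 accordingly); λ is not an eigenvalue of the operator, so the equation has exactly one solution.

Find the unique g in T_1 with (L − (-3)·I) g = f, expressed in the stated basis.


the image equals g(x) = (4/5)cos x - (2/15)sin x

write g with unknown coordinates in the stated basis and equate coefficients in (L − (-3)·I) g = f
solving from the highest basis element down gives g = (4/5)cos x - (2/15)sin x
check: L g = (8/5)cos x - (4/15)sin x
so L g − (-3)·g = 4cos x - (2/3)sin x = f ✓


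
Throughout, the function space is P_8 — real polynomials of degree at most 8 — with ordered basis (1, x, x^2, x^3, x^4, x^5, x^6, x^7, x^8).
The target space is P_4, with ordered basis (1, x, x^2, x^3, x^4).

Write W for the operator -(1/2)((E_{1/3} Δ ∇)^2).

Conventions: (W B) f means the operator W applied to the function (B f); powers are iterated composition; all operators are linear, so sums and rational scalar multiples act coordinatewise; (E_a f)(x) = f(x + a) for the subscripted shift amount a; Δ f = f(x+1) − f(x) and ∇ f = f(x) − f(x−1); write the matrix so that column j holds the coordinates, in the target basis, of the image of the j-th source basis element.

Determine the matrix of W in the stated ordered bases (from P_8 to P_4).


the matrix is [[0, 0, 0, 0, -12, -40, -140, -3640/9, -31444/27]; [0, 0, 0, 0, 0, -60, -240, -980, -29120/9]; [0, 0, 0, 0, 0, 0, -180, -840, -3920]; [0, 0, 0, 0, 0, 0, 0, -420, -2240]; [0, 0, 0, 0, 0, 0, 0, 0, -840]] (rows listed top to bottom)

image of 1: 0
image of x: 0
image of x^2: 0
image of x^3: 0
image of x^4: -12
image of x^5: -60x - 40
image of x^6: -180x^2 - 240x - 140
image of x^7: -420x^3 - 840x^2 - 980x - 3640/9
image of x^8: -840x^4 - 2240x^3 - 3920x^2 - (29120/9)x - 31444/27
each image's coordinates form column j of the matrix


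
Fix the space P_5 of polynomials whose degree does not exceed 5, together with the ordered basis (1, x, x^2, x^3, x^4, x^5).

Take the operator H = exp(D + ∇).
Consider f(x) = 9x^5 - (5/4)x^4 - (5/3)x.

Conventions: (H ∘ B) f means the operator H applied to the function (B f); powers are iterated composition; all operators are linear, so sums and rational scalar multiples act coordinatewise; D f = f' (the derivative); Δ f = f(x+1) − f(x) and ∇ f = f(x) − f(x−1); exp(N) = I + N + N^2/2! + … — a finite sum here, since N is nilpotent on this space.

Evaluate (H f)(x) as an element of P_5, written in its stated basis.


order-1 term: 90x^4 - 100x^3 + (195/2)x^2 - 50x + 83/12
order-2 term: 360x^3 - 570x^2 + 525x - 775/4
order-3 term: 720x^2 - 1120x + 660
order-4 term: 720x - 740
order-5 term: 288
the series for exp(D + ∇) f terminates at order 5
exp(D + ∇) f = 9x^5 + (355/4)x^4 + 260x^3 + (495/2)x^2 + (220/3)x + 127/6

the result is g(x) = 9x^5 + (355/4)x^4 + 260x^3 + (495/2)x^2 + (220/3)x + 127/6


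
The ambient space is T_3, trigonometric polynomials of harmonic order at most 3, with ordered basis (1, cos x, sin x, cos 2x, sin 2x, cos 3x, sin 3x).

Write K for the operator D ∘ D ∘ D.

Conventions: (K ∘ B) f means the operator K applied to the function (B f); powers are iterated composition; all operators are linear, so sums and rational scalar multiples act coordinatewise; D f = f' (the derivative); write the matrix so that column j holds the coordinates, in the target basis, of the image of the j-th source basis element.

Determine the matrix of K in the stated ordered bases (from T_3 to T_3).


the matrix is [[0, 0, 0, 0, 0, 0, 0]; [0, 0, -1, 0, 0, 0, 0]; [0, 1, 0, 0, 0, 0, 0]; [0, 0, 0, 0, -8, 0, 0]; [0, 0, 0, 8, 0, 0, 0]; [0, 0, 0, 0, 0, 0, -27]; [0, 0, 0, 0, 0, 27, 0]] (rows listed top to bottom)

image of 1: 0
image of cos x: sin x
image of sin x: -cos x
image of cos 2x: 8sin 2x
image of sin 2x: -8cos 2x
image of cos 3x: 27sin 3x
image of sin 3x: -27cos 3x
each image's coordinates form column j of the matrix


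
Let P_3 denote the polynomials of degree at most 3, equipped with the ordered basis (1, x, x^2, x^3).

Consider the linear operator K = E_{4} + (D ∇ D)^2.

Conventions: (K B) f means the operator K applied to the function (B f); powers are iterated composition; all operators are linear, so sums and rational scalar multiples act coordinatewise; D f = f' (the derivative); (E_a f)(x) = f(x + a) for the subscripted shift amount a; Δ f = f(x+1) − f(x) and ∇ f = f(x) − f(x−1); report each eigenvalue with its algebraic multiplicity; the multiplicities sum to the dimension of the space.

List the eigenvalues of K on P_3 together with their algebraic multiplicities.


image of 1: 1
image of x: x + 4
image of x^2: x^2 + 8x + 16
image of x^3: x^3 + 12x^2 + 48x + 64
the matrix is upper triangular; its diagonal is (1, 1, 1, 1)
for a triangular matrix the eigenvalues are the diagonal entries, with algebraic multiplicity their repetition count

λ = 1 (multiplicity 4)


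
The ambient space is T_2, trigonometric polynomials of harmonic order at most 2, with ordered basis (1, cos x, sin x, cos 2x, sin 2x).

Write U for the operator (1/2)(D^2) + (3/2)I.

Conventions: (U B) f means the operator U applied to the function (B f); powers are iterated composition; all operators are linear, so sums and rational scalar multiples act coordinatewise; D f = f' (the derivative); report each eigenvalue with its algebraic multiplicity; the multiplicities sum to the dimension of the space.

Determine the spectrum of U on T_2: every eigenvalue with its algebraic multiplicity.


image of 1: 3/2
image of cos x: cos x
image of sin x: sin x
image of cos 2x: -(1/2)cos 2x
image of sin 2x: -(1/2)sin 2x
the matrix is diagonal; its diagonal is (3/2, 1, 1, -1/2, -1/2)
for a triangular matrix the eigenvalues are the diagonal entries, with algebraic multiplicity their repetition count

λ = -1/2 (multiplicity 2), λ = 1 (multiplicity 2), λ = 3/2 (multiplicity 1)


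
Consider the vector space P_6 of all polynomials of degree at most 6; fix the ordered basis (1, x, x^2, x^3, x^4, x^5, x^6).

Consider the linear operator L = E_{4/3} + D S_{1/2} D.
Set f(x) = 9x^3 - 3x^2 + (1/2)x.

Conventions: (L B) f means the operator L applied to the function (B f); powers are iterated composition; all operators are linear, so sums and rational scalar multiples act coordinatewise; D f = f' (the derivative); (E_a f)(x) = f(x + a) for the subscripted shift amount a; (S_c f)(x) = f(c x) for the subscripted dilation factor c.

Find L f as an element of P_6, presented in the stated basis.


E_{4/3} f = 9x^3 + 33x^2 + (81/2)x + 50/3
D f = 27x^2 - 6x + 1/2
S_{1/2} D f = (27/4)x^2 - 3x + 1/2
D S_{1/2} D f = (27/2)x - 3
(E_{4/3} + D S_{1/2} D) f = 9x^3 + 33x^2 + 54x + 41/3

g(x) = 9x^3 + 33x^2 + 54x + 41/3


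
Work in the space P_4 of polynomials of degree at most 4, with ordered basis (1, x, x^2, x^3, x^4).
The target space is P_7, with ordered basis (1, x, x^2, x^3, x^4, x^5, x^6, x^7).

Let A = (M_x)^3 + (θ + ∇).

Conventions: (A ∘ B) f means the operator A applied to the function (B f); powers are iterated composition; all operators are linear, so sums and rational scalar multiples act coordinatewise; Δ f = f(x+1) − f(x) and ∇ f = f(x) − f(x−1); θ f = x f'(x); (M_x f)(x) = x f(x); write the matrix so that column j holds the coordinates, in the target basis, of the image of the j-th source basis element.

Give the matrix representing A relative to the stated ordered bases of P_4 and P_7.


image of 1: x^3
image of x: x^4 + x + 1
image of x^2: x^5 + 2x^2 + 2x - 1
image of x^3: x^6 + 3x^3 + 3x^2 - 3x + 1
image of x^4: x^7 + 4x^4 + 4x^3 - 6x^2 + 4x - 1
each image's coordinates form column j of the matrix

the matrix is [[0, 1, -1, 1, -1]; [0, 1, 2, -3, 4]; [0, 0, 2, 3, -6]; [1, 0, 0, 3, 4]; [0, 1, 0, 0, 4]; [0, 0, 1, 0, 0]; [0, 0, 0, 1, 0]; [0, 0, 0, 0, 1]] (rows listed top to bottom)
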